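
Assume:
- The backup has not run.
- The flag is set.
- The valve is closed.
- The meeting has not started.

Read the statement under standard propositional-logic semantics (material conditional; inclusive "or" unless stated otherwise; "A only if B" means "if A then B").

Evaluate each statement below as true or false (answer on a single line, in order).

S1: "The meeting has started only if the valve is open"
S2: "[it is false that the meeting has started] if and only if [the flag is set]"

Let W = "the meeting has started" (F), K = "the valve is open" (F), S = "the flag is set" (T).

S1: In symbols: W → K

W → K = F → F = T
Thus S1 is true.

S2: Parsed as ¬W ↔ S

¬W = ¬F = T
¬W ↔ S = T ↔ T = T
So S2 is true.

S1 true, S2 true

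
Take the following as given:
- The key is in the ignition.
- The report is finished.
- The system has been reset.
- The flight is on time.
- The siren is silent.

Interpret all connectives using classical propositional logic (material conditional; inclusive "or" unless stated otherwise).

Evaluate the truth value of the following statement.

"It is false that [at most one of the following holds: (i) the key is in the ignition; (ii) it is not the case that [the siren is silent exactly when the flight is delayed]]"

The statement is true.

Let P = "the key is in the ignition" (T), U = "the siren is sounding" (F), S = "the flight is delayed" (F).
In symbols: ¬(P ↑ ¬(¬U ↔ S))

¬U = ¬F = T
¬U ↔ S = T ↔ F = F
¬(¬U ↔ S) = ¬F = T
P ↑ ¬(¬U ↔ S) = T ↑ T = F
¬(P ↑ ¬(¬U ↔ S)) = ¬F = T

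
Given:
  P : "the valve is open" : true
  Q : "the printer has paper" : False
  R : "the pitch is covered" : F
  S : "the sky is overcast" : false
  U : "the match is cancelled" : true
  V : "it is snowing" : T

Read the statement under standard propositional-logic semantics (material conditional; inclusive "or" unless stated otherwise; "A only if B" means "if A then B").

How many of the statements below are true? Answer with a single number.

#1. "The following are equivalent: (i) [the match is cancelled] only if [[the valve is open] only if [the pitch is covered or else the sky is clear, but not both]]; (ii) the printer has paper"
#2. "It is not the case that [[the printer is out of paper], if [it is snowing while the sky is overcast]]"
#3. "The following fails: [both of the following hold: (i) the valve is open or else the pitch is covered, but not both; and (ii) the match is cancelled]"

#1: Parsed as (U → (P → (R ⊕ ¬S))) ↔ Q

¬S = ¬F = T
R ⊕ ¬S = F ⊕ T = T
P → (R ⊕ ¬S) = T → T = T
U → (P → (R ⊕ ¬S)) = T → T = T
(U → (P → (R ⊕ ¬S))) ↔ Q = T ↔ F = F
Hence #1 is false.

#2: This is ¬((V ∧ S) → ¬Q).

V ∧ S = T ∧ F = F
¬Q = ¬F = T
(V ∧ S) → ¬Q = F → T = T
¬((V ∧ S) → ¬Q) = ¬T = F
So #2 is false.

#3: In symbols: ¬((P ⊕ R) ∧ U)

P ⊕ R = T ⊕ F = T
(P ⊕ R) ∧ U = T ∧ T = T
¬((P ⊕ R) ∧ U) = ¬T = F
Hence #3 is false.

True statements: 0 (none).

0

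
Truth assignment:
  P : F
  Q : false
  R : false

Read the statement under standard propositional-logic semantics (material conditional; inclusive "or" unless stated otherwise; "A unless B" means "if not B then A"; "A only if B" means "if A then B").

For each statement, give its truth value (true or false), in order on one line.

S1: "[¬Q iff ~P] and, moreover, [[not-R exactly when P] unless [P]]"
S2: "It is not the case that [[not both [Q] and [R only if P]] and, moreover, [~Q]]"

S1: Parsed as (¬Q ↔ ¬P) ∧ ((¬R ↔ P) ∨ P)

¬Q = ¬F = T
¬P = ¬F = T
¬Q ↔ ¬P = T ↔ T = T
¬R = ¬F = T
¬R ↔ P = T ↔ F = F
(¬R ↔ P) ∨ P = F ∨ F = F
(¬Q ↔ ¬P) ∧ ((¬R ↔ P) ∨ P) = T ∧ F = F
So S1 is false.

S2: In symbols: ¬((Q ↑ (R → P)) ∧ ¬Q)

R → P = F → F = T
Q ↑ (R → P) = F ↑ T = T
¬Q = ¬F = T
(Q ↑ (R → P)) ∧ ¬Q = T ∧ T = T
¬((Q ↑ (R → P)) ∧ ¬Q) = ¬T = F
Thus S2 is false.

S1 F / S2 F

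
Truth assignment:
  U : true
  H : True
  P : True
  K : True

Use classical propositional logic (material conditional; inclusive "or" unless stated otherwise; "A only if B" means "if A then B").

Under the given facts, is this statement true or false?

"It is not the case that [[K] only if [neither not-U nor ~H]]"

Formalization: ~(K -> (~U nor ~H))

~U = ~T = F
~H = ~T = F
~U nor ~H = F nor F = T
K -> (~U nor ~H) = T -> T = T
~(K -> (~U nor ~H)) = ~T = F

false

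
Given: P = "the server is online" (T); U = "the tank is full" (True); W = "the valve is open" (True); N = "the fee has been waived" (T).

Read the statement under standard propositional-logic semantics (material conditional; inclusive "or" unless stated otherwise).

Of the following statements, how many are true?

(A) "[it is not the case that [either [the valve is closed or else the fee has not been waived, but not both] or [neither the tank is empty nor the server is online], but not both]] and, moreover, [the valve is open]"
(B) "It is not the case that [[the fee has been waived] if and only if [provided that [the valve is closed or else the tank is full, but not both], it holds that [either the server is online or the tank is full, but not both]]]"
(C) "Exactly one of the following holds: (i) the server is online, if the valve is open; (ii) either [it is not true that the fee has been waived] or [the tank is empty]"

3

(A): This is ~((~W xor ~N) xor (~U nor P)) & W.

~W = ~T = F
~N = ~T = F
~W xor ~N = F xor F = F
~U = ~T = F
~U nor P = F nor T = F
(~W xor ~N) xor (~U nor P) = F xor F = F
~((~W xor ~N) xor (~U nor P)) = ~F = T
~((~W xor ~N) xor (~U nor P)) & W = T & T = T
Hence (A) is true.

(B): In symbols: ~(N <-> ((~W xor U) -> (P xor U)))

~W = ~T = F
~W xor U = F xor T = T
P xor U = T xor T = F
(~W xor U) -> (P xor U) = T -> F = F
N <-> ((~W xor U) -> (P xor U)) = T <-> F = F
~(N <-> ((~W xor U) -> (P xor U))) = ~F = T
So (B) is true.

(C): This is (W -> P) xor (~N | ~U).

W -> P = T -> T = T
~N = ~T = F
~U = ~T = F
~N | ~U = F | F = F
(W -> P) xor (~N | ~U) = T xor F = T
So (C) is true.

True statements: 3 ((A), (B), (C)).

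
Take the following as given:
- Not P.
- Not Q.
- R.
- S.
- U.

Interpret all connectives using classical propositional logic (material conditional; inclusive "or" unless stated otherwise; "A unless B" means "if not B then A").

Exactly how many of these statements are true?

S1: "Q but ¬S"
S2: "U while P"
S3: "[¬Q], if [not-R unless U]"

S1: This is Q and not S.

not S = not True = False
Q and not S = False and False = False
Hence S1 is false.

S2: Parsed as U and P

U and P = True and False = False
Thus S2 is false.

S3: In symbols: (not R or U) -> not Q

not R = not True = False
not R or U = False or True = True
not Q = not False = True
(not R or U) -> not Q = True -> True = True
So S3 is true.

True statements: 1.

1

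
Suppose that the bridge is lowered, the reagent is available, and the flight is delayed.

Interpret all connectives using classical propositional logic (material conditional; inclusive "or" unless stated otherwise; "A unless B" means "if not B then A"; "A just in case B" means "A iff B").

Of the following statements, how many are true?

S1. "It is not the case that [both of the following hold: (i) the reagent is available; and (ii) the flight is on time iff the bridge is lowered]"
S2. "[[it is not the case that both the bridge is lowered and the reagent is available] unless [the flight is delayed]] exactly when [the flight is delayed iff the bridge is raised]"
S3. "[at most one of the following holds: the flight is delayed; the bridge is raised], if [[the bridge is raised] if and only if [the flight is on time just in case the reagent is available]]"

2

Let Q = "the reagent is available" (T), R = "the flight is delayed" (T), P = "the bridge is raised" (F).

S1: This is ~(Q & (~R <-> ~P)).

~R = ~T = F
~P = ~F = T
~R <-> ~P = F <-> T = F
Q & (~R <-> ~P) = T & F = F
~(Q & (~R <-> ~P)) = ~F = T
Thus S1 is true.

S2: In symbols: ((~P nand Q) | R) <-> (R <-> P)

~P = ~F = T
~P nand Q = T nand T = F
(~P nand Q) | R = F | T = T
R <-> P = T <-> F = F
((~P nand Q) | R) <-> (R <-> P) = T <-> F = F
So S2 is false.

S3: In symbols: (P <-> (~R <-> Q)) -> (R nand P)

~R = ~T = F
~R <-> Q = F <-> T = F
P <-> (~R <-> Q) = F <-> F = T
R nand P = T nand F = T
(P <-> (~R <-> Q)) -> (R nand P) = T -> T = T
Hence S3 is true.

Count: 2.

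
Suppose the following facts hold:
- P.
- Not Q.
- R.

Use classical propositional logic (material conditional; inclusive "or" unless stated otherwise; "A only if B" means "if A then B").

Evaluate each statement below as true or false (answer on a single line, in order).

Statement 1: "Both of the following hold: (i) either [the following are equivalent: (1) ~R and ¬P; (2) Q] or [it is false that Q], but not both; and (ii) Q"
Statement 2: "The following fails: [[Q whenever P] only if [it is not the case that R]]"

Statement 1 False, Statement 2 False

Statement 1: Formalization: (((not R and not P) iff Q) xor not Q) and Q

not R = not True = False
not P = not True = False
not R and not P = False and False = False
(not R and not P) iff Q = False iff False = True
not Q = not False = True
((not R and not P) iff Q) xor not Q = True xor True = False
(((not R and not P) iff Q) xor not Q) and Q = False and False = False
So Statement 1 is false.

Statement 2: Parsed as not ((P -> Q) -> not R)

P -> Q = True -> False = False
not R = not True = False
(P -> Q) -> not R = False -> False = True
not ((P -> Q) -> not R) = not True = False
Hence Statement 2 is false.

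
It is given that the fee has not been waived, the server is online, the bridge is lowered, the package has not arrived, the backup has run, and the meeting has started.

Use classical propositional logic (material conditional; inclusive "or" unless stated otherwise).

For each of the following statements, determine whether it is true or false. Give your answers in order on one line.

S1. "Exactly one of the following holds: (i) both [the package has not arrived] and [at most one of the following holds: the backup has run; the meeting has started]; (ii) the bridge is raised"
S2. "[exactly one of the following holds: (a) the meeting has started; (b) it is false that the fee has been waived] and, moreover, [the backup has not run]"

S1 false, S2 false

Let L = "the package has arrived" (False), G = "the backup has run" (True), W = "the meeting has started" (True), P = "the bridge is raised" (False), H = "the fee has been waived" (False).

S1: Formalization: (not L and (G nand W)) xor P

not L = not False = True
G nand W = True nand True = False
not L and (G nand W) = True and False = False
(not L and (G nand W)) xor P = False xor False = False
So S1 is false.

S2: Parsed as (W xor not H) and not G

not H = not False = True
W xor not H = True xor True = False
not G = not True = False
(W xor not H) and not G = False and False = False
So S2 is false.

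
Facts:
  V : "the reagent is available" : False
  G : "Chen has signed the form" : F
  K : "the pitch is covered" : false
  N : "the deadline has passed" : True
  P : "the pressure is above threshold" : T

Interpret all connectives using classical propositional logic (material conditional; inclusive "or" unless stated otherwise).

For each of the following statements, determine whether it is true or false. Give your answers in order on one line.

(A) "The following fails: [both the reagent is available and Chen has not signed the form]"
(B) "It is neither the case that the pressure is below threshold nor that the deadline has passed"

(A) true, (B) false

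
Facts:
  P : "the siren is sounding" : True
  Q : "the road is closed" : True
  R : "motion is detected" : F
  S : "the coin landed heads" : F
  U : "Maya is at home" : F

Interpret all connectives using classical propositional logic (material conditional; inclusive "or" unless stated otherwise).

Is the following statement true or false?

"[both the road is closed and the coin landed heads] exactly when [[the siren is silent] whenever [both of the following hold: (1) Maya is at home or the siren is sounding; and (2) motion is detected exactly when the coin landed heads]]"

The statement is true.

Values: Q=T, S=F, U=F, P=T, R=F.
In symbols: (Q & S) <-> (((U | P) & (R <-> S)) -> ~P)

Q & S = T & F = F
U | P = F | T = T
R <-> S = F <-> F = T
(U | P) & (R <-> S) = T & T = T
~P = ~T = F
((U | P) & (R <-> S)) -> ~P = T -> F = F
(Q & S) <-> (((U | P) & (R <-> S)) -> ~P) = F <-> F = T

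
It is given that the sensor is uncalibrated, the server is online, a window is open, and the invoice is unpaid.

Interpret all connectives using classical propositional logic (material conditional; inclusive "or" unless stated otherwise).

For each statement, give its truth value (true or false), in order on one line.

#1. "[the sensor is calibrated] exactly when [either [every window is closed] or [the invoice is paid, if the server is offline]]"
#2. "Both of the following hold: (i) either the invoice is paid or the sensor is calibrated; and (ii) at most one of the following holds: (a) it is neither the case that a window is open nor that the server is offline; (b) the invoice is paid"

Let R = "the sensor is calibrated" (F), V = "a window is open" (T), N = "the server is online" (T), K = "the invoice is paid" (F).

#1: Formalization: R <-> (~V | (~N -> K))

~V = ~T = F
~N = ~T = F
~N -> K = F -> F = T
~V | (~N -> K) = F | T = T
R <-> (~V | (~N -> K)) = F <-> T = F
Thus #1 is false.

#2: Formalization: (K | R) & ((V nor ~N) nand K)

K | R = F | F = F
~N = ~T = F
V nor ~N = T nor F = F
(V nor ~N) nand K = F nand F = T
(K | R) & ((V nor ~N) nand K) = F & T = F
Thus #2 is false.

#1 F, #2 F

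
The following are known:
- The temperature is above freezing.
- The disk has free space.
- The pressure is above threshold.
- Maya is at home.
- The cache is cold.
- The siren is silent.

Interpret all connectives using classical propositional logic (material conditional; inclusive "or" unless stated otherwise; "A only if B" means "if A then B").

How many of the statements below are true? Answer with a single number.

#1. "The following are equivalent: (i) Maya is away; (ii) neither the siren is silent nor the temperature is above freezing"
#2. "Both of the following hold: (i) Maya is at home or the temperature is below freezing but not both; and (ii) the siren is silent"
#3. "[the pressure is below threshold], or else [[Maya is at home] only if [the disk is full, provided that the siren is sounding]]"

Let S = "Maya is at home" (True), V = "the siren is sounding" (False), P = "the temperature is below freezing" (False), R = "the pressure is above threshold" (True), Q = "the disk is full" (False).

#1: In symbols: not S iff (not V nor not P)

not S = not True = False
not V = not False = True
not P = not False = True
not V nor not P = True nor True = False
not S iff (not V nor not P) = False iff False = True
Thus #1 is true.

#2: In symbols: (S xor P) and not V

S xor P = True xor False = True
not V = not False = True
(S xor P) and not V = True and True = True
Hence #2 is true.

#3: This is not R or (S -> (V -> Q)).

not R = not True = False
V -> Q = False -> False = True
S -> (V -> Q) = True -> True = True
not R or (S -> (V -> Q)) = False or True = True
So #3 is true.

Count: 3.

3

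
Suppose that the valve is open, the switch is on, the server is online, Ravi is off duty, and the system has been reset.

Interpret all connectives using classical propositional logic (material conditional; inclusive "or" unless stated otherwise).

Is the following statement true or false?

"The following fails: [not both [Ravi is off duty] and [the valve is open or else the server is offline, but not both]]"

Let S = "Ravi is on call" (F), P = "the valve is open" (T), R = "the server is online" (T).
Formalization: ~(~S nand (P xor ~R))

~S = ~F = T
~R = ~T = F
P xor ~R = T xor F = T
~S nand (P xor ~R) = T nand T = F
~(~S nand (P xor ~R)) = ~F = T

True.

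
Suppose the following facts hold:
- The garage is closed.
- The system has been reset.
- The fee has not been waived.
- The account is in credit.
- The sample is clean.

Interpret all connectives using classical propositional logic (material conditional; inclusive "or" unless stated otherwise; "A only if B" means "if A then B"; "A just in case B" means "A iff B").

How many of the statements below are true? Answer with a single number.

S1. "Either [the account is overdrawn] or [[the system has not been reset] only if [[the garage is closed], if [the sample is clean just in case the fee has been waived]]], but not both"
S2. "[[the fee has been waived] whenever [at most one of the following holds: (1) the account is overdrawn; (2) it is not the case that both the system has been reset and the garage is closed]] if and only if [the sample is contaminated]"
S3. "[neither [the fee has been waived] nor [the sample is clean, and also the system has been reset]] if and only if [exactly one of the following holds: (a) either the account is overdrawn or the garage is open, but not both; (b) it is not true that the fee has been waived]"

Let S = "the account is overdrawn" (F), H = "the system has been reset" (T), M = "the sample is contaminated" (F), N = "the fee has been waived" (F), G = "the garage is closed" (T).

S1: This is S xor (~H -> ((~M <-> N) -> G)).

~H = ~T = F
~M = ~F = T
~M <-> N = T <-> F = F
(~M <-> N) -> G = F -> T = T
~H -> ((~M <-> N) -> G) = F -> T = T
S xor (~H -> ((~M <-> N) -> G)) = F xor T = T
So S1 is true.

S2: Parsed as ((S nand (H nand G)) -> N) <-> M

H nand G = T nand T = F
S nand (H nand G) = F nand F = T
(S nand (H nand G)) -> N = T -> F = F
((S nand (H nand G)) -> N) <-> M = F <-> F = T
Thus S2 is true.

S3: This is (N nor (~M & H)) <-> ((S xor ~G) xor ~N).

~M = ~F = T
~M & H = T & T = T
N nor (~M & H) = F nor T = F
~G = ~T = F
S xor ~G = F xor F = F
~N = ~F = T
(S xor ~G) xor ~N = F xor T = T
(N nor (~M & H)) <-> ((S xor ~G) xor ~N) = F <-> T = F
Thus S3 is false.

Count: 2.

2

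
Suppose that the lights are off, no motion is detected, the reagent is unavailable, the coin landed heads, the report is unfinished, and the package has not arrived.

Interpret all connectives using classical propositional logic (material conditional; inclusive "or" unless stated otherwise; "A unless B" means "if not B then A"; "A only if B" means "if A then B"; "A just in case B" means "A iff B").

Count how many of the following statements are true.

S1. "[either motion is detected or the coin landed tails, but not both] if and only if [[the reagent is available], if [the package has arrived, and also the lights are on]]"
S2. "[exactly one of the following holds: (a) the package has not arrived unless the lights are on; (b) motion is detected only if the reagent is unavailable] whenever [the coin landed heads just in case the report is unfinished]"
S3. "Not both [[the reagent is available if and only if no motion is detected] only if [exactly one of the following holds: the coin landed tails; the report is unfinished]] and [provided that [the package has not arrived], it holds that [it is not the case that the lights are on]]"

0

Let P = "motion is detected" (False), M = "the coin landed heads" (True), Q = "the package has arrived" (False), L = "the lights are on" (False), K = "the reagent is available" (False), R = "the report is finished" (False).

S1: Parsed as (P xor not M) iff ((Q and L) -> K)

not M = not True = False
P xor not M = False xor False = False
Q and L = False and False = False
(Q and L) -> K = False -> False = True
(P xor not M) iff ((Q and L) -> K) = False iff True = False
So S1 is false.

S2: This is (M iff not R) -> ((not Q or L) xor (P -> not K)).

not R = not False = True
M iff not R = True iff True = True
not Q = not False = True
not Q or L = True or False = True
not K = not False = True
P -> not K = False -> True = True
(not Q or L) xor (P -> not K) = True xor True = False
(M iff not R) -> ((not Q or L) xor (P -> not K)) = True -> False = False
So S2 is false.

S3: In symbols: ((K iff not P) -> (not M xor not R)) nand (not Q -> not L)

not P = not False = True
K iff not P = False iff True = False
not M = not True = False
not R = not False = True
not M xor not R = False xor True = True
(K iff not P) -> (not M xor not R) = False -> True = True
not Q = not False = True
not L = not False = True
not Q -> not L = True -> True = True
((K iff not P) -> (not M xor not R)) nand (not Q -> not L) = True nand True = False
Hence S3 is false.

0 of the 3 statements are true (none).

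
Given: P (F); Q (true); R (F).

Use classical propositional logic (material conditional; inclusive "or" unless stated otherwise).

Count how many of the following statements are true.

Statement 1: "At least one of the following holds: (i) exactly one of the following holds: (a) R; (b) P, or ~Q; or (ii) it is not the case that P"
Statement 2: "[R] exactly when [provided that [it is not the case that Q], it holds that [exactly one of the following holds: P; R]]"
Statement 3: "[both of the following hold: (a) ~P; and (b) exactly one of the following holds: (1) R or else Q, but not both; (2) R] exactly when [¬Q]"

Statement 1: This is (R ⊕ (P ∨ ¬Q)) ∨ ¬P.

¬Q = ¬T = F
P ∨ ¬Q = F ∨ F = F
R ⊕ (P ∨ ¬Q) = F ⊕ F = F
¬P = ¬F = T
(R ⊕ (P ∨ ¬Q)) ∨ ¬P = F ∨ T = T
Hence Statement 1 is true.

Statement 2: This is R ↔ (¬Q → (P ⊕ R)).

¬Q = ¬T = F
P ⊕ R = F ⊕ F = F
¬Q → (P ⊕ R) = F → F = T
R ↔ (¬Q → (P ⊕ R)) = F ↔ T = F
So Statement 2 is false.

Statement 3: In symbols: (¬P ∧ ((R ⊕ Q) ⊕ R)) ↔ ¬Q

¬P = ¬F = T
R ⊕ Q = F ⊕ T = T
(R ⊕ Q) ⊕ R = T ⊕ F = T
¬P ∧ ((R ⊕ Q) ⊕ R) = T ∧ T = T
¬Q = ¬T = F
(¬P ∧ ((R ⊕ Q) ⊕ R)) ↔ ¬Q = T ↔ F = F
Hence Statement 3 is false.

Count: 1.

1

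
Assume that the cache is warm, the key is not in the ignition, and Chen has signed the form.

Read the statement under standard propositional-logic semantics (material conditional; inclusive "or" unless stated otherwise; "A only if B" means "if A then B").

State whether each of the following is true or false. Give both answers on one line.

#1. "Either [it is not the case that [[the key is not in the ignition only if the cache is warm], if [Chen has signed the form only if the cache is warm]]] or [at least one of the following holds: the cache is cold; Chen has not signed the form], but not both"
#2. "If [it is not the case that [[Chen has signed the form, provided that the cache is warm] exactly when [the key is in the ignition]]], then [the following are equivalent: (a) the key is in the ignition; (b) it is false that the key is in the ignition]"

#1 false / #2 false

Let S = "Chen has signed the form" (T), M = "the cache is warm" (T), H = "the key is in the ignition" (F).

#1: Formalization: ¬((S → M) → (¬H → M)) ⊕ (¬M ∨ ¬S)

S → M = T → T = T
¬H = ¬F = T
¬H → M = T → T = T
(S → M) → (¬H → M) = T → T = T
¬((S → M) → (¬H → M)) = ¬T = F
¬M = ¬T = F
¬S = ¬T = F
¬M ∨ ¬S = F ∨ F = F
¬((S → M) → (¬H → M)) ⊕ (¬M ∨ ¬S) = F ⊕ F = F
Thus #1 is false.

#2: In symbols: ¬((M → S) ↔ H) → (H ↔ ¬H)

M → S = T → T = T
(M → S) ↔ H = T ↔ F = F
¬((M → S) ↔ H) = ¬F = T
¬H = ¬F = T
H ↔ ¬H = F ↔ T = F
¬((M → S) ↔ H) → (H ↔ ¬H) = T → F = F
Hence #2 is false.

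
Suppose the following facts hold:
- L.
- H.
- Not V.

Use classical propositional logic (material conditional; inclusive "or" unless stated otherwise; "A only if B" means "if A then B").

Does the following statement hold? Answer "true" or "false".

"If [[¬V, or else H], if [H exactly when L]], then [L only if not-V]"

true

Formalization: ((H ↔ L) → (¬V ∨ H)) → (L → ¬V)

H ↔ L = T ↔ T = T
¬V = ¬F = T
¬V ∨ H = T ∨ T = T
(H ↔ L) → (¬V ∨ H) = T → T = T
¬V = ¬F = T
L → ¬V = T → T = T
((H ↔ L) → (¬V ∨ H)) → (L → ¬V) = T → T = T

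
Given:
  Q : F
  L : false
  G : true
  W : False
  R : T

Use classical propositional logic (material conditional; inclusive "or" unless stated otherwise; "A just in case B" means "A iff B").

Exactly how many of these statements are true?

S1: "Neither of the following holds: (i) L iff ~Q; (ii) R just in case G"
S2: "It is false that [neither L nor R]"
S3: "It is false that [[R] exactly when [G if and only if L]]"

S1: Formalization: (L ↔ ¬Q) ↓ (R ↔ G)

¬Q = ¬F = T
L ↔ ¬Q = F ↔ T = F
R ↔ G = T ↔ T = T
(L ↔ ¬Q) ↓ (R ↔ G) = F ↓ T = F
Hence S1 is false.

S2: Parsed as ¬(L ↓ R)

L ↓ R = F ↓ T = F
¬(L ↓ R) = ¬F = T
Thus S2 is true.

S3: Formalization: ¬(R ↔ (G ↔ L))

G ↔ L = T ↔ F = F
R ↔ (G ↔ L) = T ↔ F = F
¬(R ↔ (G ↔ L)) = ¬F = T
So S3 is true.

Count: 2.

2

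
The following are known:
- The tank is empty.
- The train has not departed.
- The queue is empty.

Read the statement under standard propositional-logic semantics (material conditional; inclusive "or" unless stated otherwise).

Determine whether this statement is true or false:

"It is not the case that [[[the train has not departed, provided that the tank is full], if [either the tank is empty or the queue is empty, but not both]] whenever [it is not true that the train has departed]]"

False.

Let W = "the train has departed" (F), R = "the tank is full" (F), P = "the queue is empty" (T).
This is ~(~W -> ((~R xor P) -> (R -> ~W))).

~W = ~F = T
~R = ~F = T
~R xor P = T xor T = F
~W = ~F = T
R -> ~W = F -> T = T
(~R xor P) -> (R -> ~W) = F -> T = T
~W -> ((~R xor P) -> (R -> ~W)) = T -> T = T
~(~W -> ((~R xor P) -> (R -> ~W))) = ~T = F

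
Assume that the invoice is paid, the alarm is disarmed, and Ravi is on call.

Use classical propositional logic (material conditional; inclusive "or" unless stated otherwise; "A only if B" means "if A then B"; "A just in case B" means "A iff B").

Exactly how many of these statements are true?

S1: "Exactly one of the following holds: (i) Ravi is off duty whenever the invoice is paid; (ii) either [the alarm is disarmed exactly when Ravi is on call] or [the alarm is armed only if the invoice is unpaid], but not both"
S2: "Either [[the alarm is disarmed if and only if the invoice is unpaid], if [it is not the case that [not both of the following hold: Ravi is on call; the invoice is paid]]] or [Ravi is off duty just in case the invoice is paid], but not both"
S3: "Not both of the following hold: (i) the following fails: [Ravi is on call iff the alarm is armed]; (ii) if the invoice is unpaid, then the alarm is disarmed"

Let W = "the invoice is paid" (T), V = "Ravi is on call" (T), K = "the alarm is armed" (F).

S1: In symbols: (W → ¬V) ⊕ ((¬K ↔ V) ⊕ (K → ¬W))

¬V = ¬T = F
W → ¬V = T → F = F
¬K = ¬F = T
¬K ↔ V = T ↔ T = T
¬W = ¬T = F
K → ¬W = F → F = T
(¬K ↔ V) ⊕ (K → ¬W) = T ⊕ T = F
(W → ¬V) ⊕ ((¬K ↔ V) ⊕ (K → ¬W)) = F ⊕ F = F
Thus S1 is false.

S2: In symbols: (¬(V ↑ W) → (¬K ↔ ¬W)) ⊕ (¬V ↔ W)

V ↑ W = T ↑ T = F
¬(V ↑ W) = ¬F = T
¬K = ¬F = T
¬W = ¬T = F
¬K ↔ ¬W = T ↔ F = F
¬(V ↑ W) → (¬K ↔ ¬W) = T → F = F
¬V = ¬T = F
¬V ↔ W = F ↔ T = F
(¬(V ↑ W) → (¬K ↔ ¬W)) ⊕ (¬V ↔ W) = F ⊕ F = F
So S2 is false.

S3: This is ¬(V ↔ K) ↑ (¬W → ¬K).

V ↔ K = T ↔ F = F
¬(V ↔ K) = ¬F = T
¬W = ¬T = F
¬K = ¬F = T
¬W → ¬K = F → T = T
¬(V ↔ K) ↑ (¬W → ¬K) = T ↑ T = F
Hence S3 is false.

True statements: 0 (none).

0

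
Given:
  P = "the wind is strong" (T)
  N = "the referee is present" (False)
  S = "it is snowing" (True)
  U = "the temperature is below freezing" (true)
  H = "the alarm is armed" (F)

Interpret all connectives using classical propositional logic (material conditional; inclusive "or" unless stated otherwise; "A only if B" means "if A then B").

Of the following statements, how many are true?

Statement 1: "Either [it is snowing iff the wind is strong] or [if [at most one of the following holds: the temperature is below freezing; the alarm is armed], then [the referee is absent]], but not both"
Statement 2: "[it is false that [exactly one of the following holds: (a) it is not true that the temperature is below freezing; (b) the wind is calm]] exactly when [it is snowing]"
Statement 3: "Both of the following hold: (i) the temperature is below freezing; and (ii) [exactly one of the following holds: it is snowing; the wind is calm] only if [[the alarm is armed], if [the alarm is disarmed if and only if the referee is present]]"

Statement 1: In symbols: (S <-> P) xor ((U nand H) -> ~N)

S <-> P = T <-> T = T
U nand H = T nand F = T
~N = ~F = T
(U nand H) -> ~N = T -> T = T
(S <-> P) xor ((U nand H) -> ~N) = T xor T = F
Thus Statement 1 is false.

Statement 2: This is ~(~U xor ~P) <-> S.

~U = ~T = F
~P = ~T = F
~U xor ~P = F xor F = F
~(~U xor ~P) = ~F = T
~(~U xor ~P) <-> S = T <-> T = T
Thus Statement 2 is true.

Statement 3: In symbols: U & ((S xor ~P) -> ((~H <-> N) -> H))

~P = ~T = F
S xor ~P = T xor F = T
~H = ~F = T
~H <-> N = T <-> F = F
(~H <-> N) -> H = F -> F = T
(S xor ~P) -> ((~H <-> N) -> H) = T -> T = T
U & ((S xor ~P) -> ((~H <-> N) -> H)) = T & T = T
Hence Statement 3 is true.

Count: 2.

2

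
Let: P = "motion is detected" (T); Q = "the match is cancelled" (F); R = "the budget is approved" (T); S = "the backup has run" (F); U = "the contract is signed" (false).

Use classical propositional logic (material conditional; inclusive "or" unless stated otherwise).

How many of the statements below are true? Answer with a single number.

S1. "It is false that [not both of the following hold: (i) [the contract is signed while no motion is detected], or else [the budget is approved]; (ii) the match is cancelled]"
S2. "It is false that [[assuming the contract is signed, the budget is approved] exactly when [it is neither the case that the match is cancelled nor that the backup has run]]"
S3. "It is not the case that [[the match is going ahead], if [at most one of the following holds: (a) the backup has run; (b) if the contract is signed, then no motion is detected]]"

S1: In symbols: ~(((U & ~P) | R) nand Q)

~P = ~T = F
U & ~P = F & F = F
(U & ~P) | R = F | T = T
((U & ~P) | R) nand Q = T nand F = T
~(((U & ~P) | R) nand Q) = ~T = F
Hence S1 is false.

S2: Parsed as ~((U -> R) <-> (Q nor S))

U -> R = F -> T = T
Q nor S = F nor F = T
(U -> R) <-> (Q nor S) = T <-> T = T
~((U -> R) <-> (Q nor S)) = ~T = F
Hence S2 is false.

S3: This is ~((S nand (U -> ~P)) -> ~Q).

~P = ~T = F
U -> ~P = F -> F = T
S nand (U -> ~P) = F nand T = T
~Q = ~F = T
(S nand (U -> ~P)) -> ~Q = T -> T = T
~((S nand (U -> ~P)) -> ~Q) = ~T = F
So S3 is false.

Count: 0.

0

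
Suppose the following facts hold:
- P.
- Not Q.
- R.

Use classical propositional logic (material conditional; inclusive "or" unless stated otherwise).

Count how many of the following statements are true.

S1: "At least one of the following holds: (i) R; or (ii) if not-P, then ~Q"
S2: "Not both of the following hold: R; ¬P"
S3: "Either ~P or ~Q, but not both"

3

S1: This is R | (~P -> ~Q).

~P = ~T = F
~Q = ~F = T
~P -> ~Q = F -> T = T
R | (~P -> ~Q) = T | T = T
Thus S1 is true.

S2: Formalization: R nand ~P

~P = ~T = F
R nand ~P = T nand F = T
Hence S2 is true.

S3: In symbols: ~P xor ~Q

~P = ~T = F
~Q = ~F = T
~P xor ~Q = F xor T = T
Hence S3 is true.

3 of the 3 statements are true (S1, S2, S3).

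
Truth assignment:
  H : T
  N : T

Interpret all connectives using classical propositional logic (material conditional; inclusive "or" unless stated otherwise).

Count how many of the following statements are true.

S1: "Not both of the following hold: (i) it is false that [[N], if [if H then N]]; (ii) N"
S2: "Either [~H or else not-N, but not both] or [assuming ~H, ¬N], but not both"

2

S1: Formalization: not ((H -> N) -> N) nand N

H -> N = True -> True = True
(H -> N) -> N = True -> True = True
not ((H -> N) -> N) = not True = False
not ((H -> N) -> N) nand N = False nand True = True
Hence S1 is true.

S2: This is (not H xor not N) xor (not H -> not N).

not H = not True = False
not N = not True = False
not H xor not N = False xor False = False
not H = not True = False
not N = not True = False
not H -> not N = False -> False = True
(not H xor not N) xor (not H -> not N) = False xor True = True
Hence S2 is true.

2 of the 2 statements are true (S1, S2).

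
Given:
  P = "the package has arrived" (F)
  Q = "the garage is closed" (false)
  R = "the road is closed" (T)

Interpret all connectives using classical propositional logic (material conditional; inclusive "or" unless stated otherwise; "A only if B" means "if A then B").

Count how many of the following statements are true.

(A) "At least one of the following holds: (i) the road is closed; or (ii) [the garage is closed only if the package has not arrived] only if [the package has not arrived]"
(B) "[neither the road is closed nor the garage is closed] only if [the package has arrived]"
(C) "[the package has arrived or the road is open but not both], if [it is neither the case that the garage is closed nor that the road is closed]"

(A): Formalization: R | ((Q -> ~P) -> ~P)

~P = ~F = T
Q -> ~P = F -> T = T
~P = ~F = T
(Q -> ~P) -> ~P = T -> T = T
R | ((Q -> ~P) -> ~P) = T | T = T
So (A) is true.

(B): Parsed as (R nor Q) -> P

R nor Q = T nor F = F
(R nor Q) -> P = F -> F = T
Hence (B) is true.

(C): This is (Q nor R) -> (P xor ~R).

Q nor R = F nor T = F
~R = ~T = F
P xor ~R = F xor F = F
(Q nor R) -> (P xor ~R) = F -> F = T
Thus (C) is true.

Count: 3.

3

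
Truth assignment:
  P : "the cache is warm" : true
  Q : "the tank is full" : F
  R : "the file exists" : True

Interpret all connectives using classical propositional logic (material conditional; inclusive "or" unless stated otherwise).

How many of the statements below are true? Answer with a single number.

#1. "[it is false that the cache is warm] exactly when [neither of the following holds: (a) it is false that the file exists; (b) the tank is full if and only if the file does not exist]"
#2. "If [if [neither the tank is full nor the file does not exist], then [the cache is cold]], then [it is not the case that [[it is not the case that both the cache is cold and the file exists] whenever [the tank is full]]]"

#1: Formalization: ~P <-> (~R nor (Q <-> ~R))

~P = ~T = F
~R = ~T = F
~R = ~T = F
Q <-> ~R = F <-> F = T
~R nor (Q <-> ~R) = F nor T = F
~P <-> (~R nor (Q <-> ~R)) = F <-> F = T
Hence #1 is true.

#2: Formalization: ((Q nor ~R) -> ~P) -> ~(Q -> (~P nand R))

~R = ~T = F
Q nor ~R = F nor F = T
~P = ~T = F
(Q nor ~R) -> ~P = T -> F = F
~P = ~T = F
~P nand R = F nand T = T
Q -> (~P nand R) = F -> T = T
~(Q -> (~P nand R)) = ~T = F
((Q nor ~R) -> ~P) -> ~(Q -> (~P nand R)) = F -> F = T
Thus #2 is true.

Count: 2.

2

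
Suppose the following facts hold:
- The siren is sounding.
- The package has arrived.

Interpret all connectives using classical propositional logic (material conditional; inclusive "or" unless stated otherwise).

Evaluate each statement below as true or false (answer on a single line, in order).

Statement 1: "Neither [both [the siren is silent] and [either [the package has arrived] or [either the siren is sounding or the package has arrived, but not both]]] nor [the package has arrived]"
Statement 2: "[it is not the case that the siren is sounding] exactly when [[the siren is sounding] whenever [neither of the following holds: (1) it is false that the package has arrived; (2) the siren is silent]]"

Let P = "the siren is sounding" (T), Q = "the package has arrived" (T).

Statement 1: In symbols: (~P & (Q | (P xor Q))) nor Q

~P = ~T = F
P xor Q = T xor T = F
Q | (P xor Q) = T | F = T
~P & (Q | (P xor Q)) = F & T = F
(~P & (Q | (P xor Q))) nor Q = F nor T = F
Hence Statement 1 is false.

Statement 2: In symbols: ~P <-> ((~Q nor ~P) -> P)

~P = ~T = F
~Q = ~T = F
~P = ~T = F
~Q nor ~P = F nor F = T
(~Q nor ~P) -> P = T -> T = T
~P <-> ((~Q nor ~P) -> P) = F <-> T = F
Thus Statement 2 is false.

Statement 1 F / Statement 2 F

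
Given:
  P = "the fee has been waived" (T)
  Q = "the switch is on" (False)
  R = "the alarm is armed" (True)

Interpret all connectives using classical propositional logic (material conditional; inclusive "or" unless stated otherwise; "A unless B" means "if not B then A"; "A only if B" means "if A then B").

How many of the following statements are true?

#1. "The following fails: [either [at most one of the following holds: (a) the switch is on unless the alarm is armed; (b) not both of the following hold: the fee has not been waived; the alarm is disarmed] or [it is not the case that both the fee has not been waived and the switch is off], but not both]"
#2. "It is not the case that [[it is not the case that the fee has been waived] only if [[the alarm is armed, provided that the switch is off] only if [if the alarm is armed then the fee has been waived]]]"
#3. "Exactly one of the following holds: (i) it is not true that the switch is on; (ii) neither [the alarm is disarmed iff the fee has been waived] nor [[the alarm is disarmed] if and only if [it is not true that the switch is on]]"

0

#1: This is ~(((Q | R) nand (~P nand ~R)) xor (~P nand ~Q)).

Q | R = F | T = T
~P = ~T = F
~R = ~T = F
~P nand ~R = F nand F = T
(Q | R) nand (~P nand ~R) = T nand T = F
~P = ~T = F
~Q = ~F = T
~P nand ~Q = F nand T = T
((Q | R) nand (~P nand ~R)) xor (~P nand ~Q) = F xor T = T
~(((Q | R) nand (~P nand ~R)) xor (~P nand ~Q)) = ~T = F
So #1 is false.

#2: Parsed as ~(~P -> ((~Q -> R) -> (R -> P)))

~P = ~T = F
~Q = ~F = T
~Q -> R = T -> T = T
R -> P = T -> T = T
(~Q -> R) -> (R -> P) = T -> T = T
~P -> ((~Q -> R) -> (R -> P)) = F -> T = T
~(~P -> ((~Q -> R) -> (R -> P))) = ~T = F
Thus #2 is false.

#3: This is ~Q xor ((~R <-> P) nor (~R <-> ~Q)).

~Q = ~F = T
~R = ~T = F
~R <-> P = F <-> T = F
~R = ~T = F
~Q = ~F = T
~R <-> ~Q = F <-> T = F
(~R <-> P) nor (~R <-> ~Q) = F nor F = T
~Q xor ((~R <-> P) nor (~R <-> ~Q)) = T xor T = F
Thus #3 is false.

True statements: 0 (none).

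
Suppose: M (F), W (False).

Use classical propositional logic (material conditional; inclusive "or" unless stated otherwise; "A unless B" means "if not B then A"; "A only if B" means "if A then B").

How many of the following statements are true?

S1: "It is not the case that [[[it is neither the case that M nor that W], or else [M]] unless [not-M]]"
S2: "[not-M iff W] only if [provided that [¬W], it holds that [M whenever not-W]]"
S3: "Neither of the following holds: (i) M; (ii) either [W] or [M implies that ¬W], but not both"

1

S1: Formalization: not (((M nor W) or M) or not M)

M nor W = False nor False = True
(M nor W) or M = True or False = True
not M = not False = True
((M nor W) or M) or not M = True or True = True
not (((M nor W) or M) or not M) = not True = False
Thus S1 is false.

S2: Parsed as (not M iff W) -> (not W -> (not W -> M))

not M = not False = True
not M iff W = True iff False = False
not W = not False = True
not W = not False = True
not W -> M = True -> False = False
not W -> (not W -> M) = True -> False = False
(not M iff W) -> (not W -> (not W -> M)) = False -> False = True
Thus S2 is true.

S3: This is M nor (W xor (M -> not W)).

not W = not False = True
M -> not W = False -> True = True
W xor (M -> not W) = False xor True = True
M nor (W xor (M -> not W)) = False nor True = False
Hence S3 is false.

True statements: 1.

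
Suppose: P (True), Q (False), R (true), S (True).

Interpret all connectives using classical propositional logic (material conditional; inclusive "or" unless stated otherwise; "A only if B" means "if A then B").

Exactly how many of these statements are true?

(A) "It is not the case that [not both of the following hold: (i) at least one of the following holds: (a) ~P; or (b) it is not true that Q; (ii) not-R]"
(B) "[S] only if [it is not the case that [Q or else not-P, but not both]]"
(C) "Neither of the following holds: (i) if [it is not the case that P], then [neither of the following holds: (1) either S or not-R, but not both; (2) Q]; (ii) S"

(A): This is not ((not P or not Q) nand not R).

not P = not True = False
not Q = not False = True
not P or not Q = False or True = True
not R = not True = False
(not P or not Q) nand not R = True nand False = True
not ((not P or not Q) nand not R) = not True = False
So (A) is false.

(B): Parsed as S -> not (Q xor not P)

not P = not True = False
Q xor not P = False xor False = False
not (Q xor not P) = not False = True
S -> not (Q xor not P) = True -> True = True
Hence (B) is true.

(C): In symbols: (not P -> ((S xor not R) nor Q)) nor S

not P = not True = False
not R = not True = False
S xor not R = True xor False = True
(S xor not R) nor Q = True nor False = False
not P -> ((S xor not R) nor Q) = False -> False = True
(not P -> ((S xor not R) nor Q)) nor S = True nor True = False
So (C) is false.

1 of the 3 statements is true ((B)).

1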